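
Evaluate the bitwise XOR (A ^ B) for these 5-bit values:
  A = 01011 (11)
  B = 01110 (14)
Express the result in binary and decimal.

Apply ^ to each column (1 where bits differ):
  01011
^ 01110
-------
  00101

Answer: 00101 (5)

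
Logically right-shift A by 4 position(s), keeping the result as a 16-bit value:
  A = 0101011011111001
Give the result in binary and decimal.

Logical shift right by 4: drop the bottom 4 bit(s), prepend 4 zero(s) on the left.
  0101011011111001  ->  keep [010101101111], discard [1001], prepend 0000
= 0000010101101111

Answer: 0000010101101111 (1391)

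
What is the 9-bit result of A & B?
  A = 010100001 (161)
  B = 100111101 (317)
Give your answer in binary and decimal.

Apply & to each column (1 only where both bits are 1):
  010100001
& 100111101
-----------
  000100001

Answer: 000100001 (33)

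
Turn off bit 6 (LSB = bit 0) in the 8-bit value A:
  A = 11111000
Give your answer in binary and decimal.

Mask = ~(1 << 6) = 10111111
Bit 6 of A is 1, so AND-ing with the mask clears it to 0.
  11111000
& 10111111
----------
  10111000

Answer: 10111000 (184)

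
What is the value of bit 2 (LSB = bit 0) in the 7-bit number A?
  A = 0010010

Bit 2 is the 3rd from the right.
  0010010
      ^
That bit is 0.

Answer: 0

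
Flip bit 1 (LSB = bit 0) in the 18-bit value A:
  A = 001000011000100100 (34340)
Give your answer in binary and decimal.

Mask = 1 << 1 = 000000000000000010
Bit 1 of A is 0; XOR with the mask flips it to 1.
  001000011000100100
^ 000000000000000010
--------------------
  001000011000100110

Answer: 001000011000100110 (34342)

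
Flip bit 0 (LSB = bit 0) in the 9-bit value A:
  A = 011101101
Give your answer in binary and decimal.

Mask = 1 << 0 = 000000001
Bit 0 of A is 1; XOR with the mask flips it to 0.
  011101101
^ 000000001
-----------
  011101100

Answer: 011101100 (236)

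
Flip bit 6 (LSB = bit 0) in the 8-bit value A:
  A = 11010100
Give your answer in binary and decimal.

Mask = 1 << 6 = 01000000
Bit 6 of A is 1; XOR with the mask flips it to 0.
  11010100
^ 01000000
----------
  10010100

Answer: 10010100 (148)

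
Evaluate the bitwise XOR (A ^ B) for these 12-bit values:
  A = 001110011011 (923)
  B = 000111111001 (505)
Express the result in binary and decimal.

Apply ^ to each column (1 where bits differ):
  001110011011
^ 000111111001
--------------
  001001100010

Answer: 001001100010 (610)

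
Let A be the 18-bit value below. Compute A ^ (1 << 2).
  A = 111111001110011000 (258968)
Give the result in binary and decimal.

Mask = 1 << 2 = 000000000000000100
Bit 2 of A is 0; XOR with the mask flips it to 1.
  111111001110011000
^ 000000000000000100
--------------------
  111111001110011100

Answer: 111111001110011100 (258972)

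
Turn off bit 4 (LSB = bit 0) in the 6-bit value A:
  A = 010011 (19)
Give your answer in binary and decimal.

Mask = ~(1 << 4) = 101111
Bit 4 of A is 1, so AND-ing with the mask clears it to 0.
  010011
& 101111
--------
  000011

Answer: 000011 (3)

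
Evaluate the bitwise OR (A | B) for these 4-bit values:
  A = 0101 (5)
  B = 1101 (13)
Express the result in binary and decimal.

Apply | to each column (1 where either bit is 1):
  0101
| 1101
------
  1101

Answer: 1101 (13)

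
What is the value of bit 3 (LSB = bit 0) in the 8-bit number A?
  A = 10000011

Bit 3 is the 4th from the right.
  10000011
      ^
That bit is 0.

Answer: 0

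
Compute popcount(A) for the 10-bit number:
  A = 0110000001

0110000001
1-bits at positions (from bit 0 = LSB): 0, 7, 8
Count = 3

Answer: 3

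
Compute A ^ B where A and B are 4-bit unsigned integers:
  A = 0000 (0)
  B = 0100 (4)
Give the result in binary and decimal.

Apply ^ to each column (1 where bits differ):
  0000
^ 0100
------
  0100

Answer: 0100 (4)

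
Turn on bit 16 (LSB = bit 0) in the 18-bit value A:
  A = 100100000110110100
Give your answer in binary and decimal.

Mask = 1 << 16 = 010000000000000000
Bit 16 of A is 0, so OR-ing with the mask flips it to 1.
  100100000110110100
| 010000000000000000
--------------------
  110100000110110100

Answer: 110100000110110100 (213428)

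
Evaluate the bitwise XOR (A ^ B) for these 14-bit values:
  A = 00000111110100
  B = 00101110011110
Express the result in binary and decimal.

Apply ^ to each column (1 where bits differ):
  00000111110100
^ 00101110011110
----------------
  00101001101010

Answer: 00101001101010 (2666)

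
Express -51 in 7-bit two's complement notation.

1. Binary of +51:  0110011
2. Invert bits:     1001100
3. Add 1:           1001101

Answer: 1001101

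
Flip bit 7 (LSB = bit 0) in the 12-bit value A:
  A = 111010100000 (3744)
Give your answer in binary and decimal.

Mask = 1 << 7 = 000010000000
Bit 7 of A is 1; XOR with the mask flips it to 0.
  111010100000
^ 000010000000
--------------
  111000100000

Answer: 111000100000 (3616)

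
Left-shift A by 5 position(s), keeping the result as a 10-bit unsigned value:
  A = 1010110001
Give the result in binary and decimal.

Shift left by 5: drop the top 5 bit(s), append 5 zero(s) on the right.
  1010110001  ->  discard [10101], keep [10001], append 00000
= 1000100000

Answer: 1000100000 (544)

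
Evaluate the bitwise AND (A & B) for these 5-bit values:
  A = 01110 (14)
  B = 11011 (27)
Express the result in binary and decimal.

Apply & to each column (1 only where both bits are 1):
  01110
& 11011
-------
  01010

Answer: 01010 (10)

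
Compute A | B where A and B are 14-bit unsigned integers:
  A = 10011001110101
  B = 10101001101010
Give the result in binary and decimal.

Apply | to each column (1 where either bit is 1):
  10011001110101
| 10101001101010
----------------
  10111001111111

Answer: 10111001111111 (11903)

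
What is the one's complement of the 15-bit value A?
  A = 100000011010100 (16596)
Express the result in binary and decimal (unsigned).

Flip each bit (0->1, 1->0):
  100000011010100
  011111100101011

Answer: 011111100101011 (16171)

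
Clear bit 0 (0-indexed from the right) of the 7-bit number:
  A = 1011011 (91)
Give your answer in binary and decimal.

Mask = ~(1 << 0) = 1111110
Bit 0 of A is 1, so AND-ing with the mask clears it to 0.
  1011011
& 1111110
---------
  1011010

Answer: 1011010 (90)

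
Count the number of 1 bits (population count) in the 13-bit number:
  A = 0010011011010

0010011011010
1-bits at positions (from bit 0 = LSB): 1, 3, 4, 6, 7, 10
Count = 6

Answer: 6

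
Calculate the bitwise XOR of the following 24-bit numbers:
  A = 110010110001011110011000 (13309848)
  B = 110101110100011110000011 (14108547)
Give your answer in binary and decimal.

Apply ^ to each column (1 where bits differ):
  110010110001011110011000
^ 110101110100011110000011
--------------------------
  000111000101000000011011

Answer: 000111000101000000011011 (1855515)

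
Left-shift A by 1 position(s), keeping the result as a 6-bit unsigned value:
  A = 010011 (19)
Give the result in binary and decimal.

Shift left by 1: drop the top 1 bit(s), append 1 zero(s) on the right.
  010011  ->  discard [0], keep [10011], append 0
= 100110

Answer: 100110 (38)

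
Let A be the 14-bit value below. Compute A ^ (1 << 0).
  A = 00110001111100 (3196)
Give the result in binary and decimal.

Mask = 1 << 0 = 00000000000001
Bit 0 of A is 0; XOR with the mask flips it to 1.
  00110001111100
^ 00000000000001
----------------
  00110001111101

Answer: 00110001111101 (3197)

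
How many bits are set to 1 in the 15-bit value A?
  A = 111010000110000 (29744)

111010000110000
1-bits at positions (from bit 0 = LSB): 4, 5, 10, 12, 13, 14
Count = 6

Answer: 6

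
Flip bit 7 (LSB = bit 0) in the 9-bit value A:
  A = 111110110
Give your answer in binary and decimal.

Mask = 1 << 7 = 010000000
Bit 7 of A is 1; XOR with the mask flips it to 0.
  111110110
^ 010000000
-----------
  101110110

Answer: 101110110 (374)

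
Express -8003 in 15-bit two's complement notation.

1. Binary of +8003:  001111101000011
2. Invert bits:     110000010111100
3. Add 1:           110000010111101

Answer: 110000010111101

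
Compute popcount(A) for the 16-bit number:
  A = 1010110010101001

1010110010101001
1-bits at positions (from bit 0 = LSB): 0, 3, 5, 7, 10, 11, 13, 15
Count = 8

Answer: 8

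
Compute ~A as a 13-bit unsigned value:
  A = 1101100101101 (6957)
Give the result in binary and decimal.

Flip each bit (0->1, 1->0):
  1101100101101
  0010011010010

Answer: 0010011010010 (1234)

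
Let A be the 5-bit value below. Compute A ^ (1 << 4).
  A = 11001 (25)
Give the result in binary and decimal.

Mask = 1 << 4 = 10000
Bit 4 of A is 1; XOR with the mask flips it to 0.
  11001
^ 10000
-------
  01001

Answer: 01001 (9)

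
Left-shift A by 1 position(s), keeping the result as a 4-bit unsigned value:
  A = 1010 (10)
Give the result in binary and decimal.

Shift left by 1: drop the top 1 bit(s), append 1 zero(s) on the right.
  1010  ->  discard [1], keep [010], append 0
= 0100

Answer: 0100 (4)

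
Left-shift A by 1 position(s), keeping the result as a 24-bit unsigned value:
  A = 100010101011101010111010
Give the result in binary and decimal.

Shift left by 1: drop the top 1 bit(s), append 1 zero(s) on the right.
  100010101011101010111010  ->  discard [1], keep [00010101011101010111010], append 0
= 000101010111010101110100

Answer: 000101010111010101110100 (1406324)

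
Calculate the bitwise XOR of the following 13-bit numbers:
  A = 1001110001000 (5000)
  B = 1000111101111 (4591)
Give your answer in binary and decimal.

Apply ^ to each column (1 where bits differ):
  1001110001000
^ 1000111101111
---------------
  0001001100111

Answer: 0001001100111 (615)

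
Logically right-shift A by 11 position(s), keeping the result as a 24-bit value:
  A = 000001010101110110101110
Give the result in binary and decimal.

Logical shift right by 11: drop the bottom 11 bit(s), prepend 11 zero(s) on the left.
  000001010101110110101110  ->  keep [0000010101011], discard [10110101110], prepend 00000000000
= 000000000000000010101011

Answer: 000000000000000010101011 (171)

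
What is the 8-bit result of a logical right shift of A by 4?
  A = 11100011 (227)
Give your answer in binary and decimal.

Logical shift right by 4: drop the bottom 4 bit(s), prepend 4 zero(s) on the left.
  11100011  ->  keep [1110], discard [0011], prepend 0000
= 00001110

Answer: 00001110 (14)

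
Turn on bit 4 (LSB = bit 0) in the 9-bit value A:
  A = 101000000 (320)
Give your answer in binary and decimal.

Mask = 1 << 4 = 000010000
Bit 4 of A is 0, so OR-ing with the mask flips it to 1.
  101000000
| 000010000
-----------
  101010000

Answer: 101010000 (336)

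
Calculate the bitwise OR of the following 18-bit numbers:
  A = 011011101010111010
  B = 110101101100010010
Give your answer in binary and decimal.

Apply | to each column (1 where either bit is 1):
  011011101010111010
| 110101101100010010
--------------------
  111111101110111010

Answer: 111111101110111010 (261050)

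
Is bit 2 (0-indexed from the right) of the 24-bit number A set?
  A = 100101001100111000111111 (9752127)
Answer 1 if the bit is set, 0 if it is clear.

Bit 2 is the 3rd from the right.
  100101001100111000111111
                       ^
That bit is 1.

Answer: 1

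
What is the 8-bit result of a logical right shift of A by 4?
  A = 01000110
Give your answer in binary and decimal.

Logical shift right by 4: drop the bottom 4 bit(s), prepend 4 zero(s) on the left.
  01000110  ->  keep [0100], discard [0110], prepend 0000
= 00000100

Answer: 00000100 (4)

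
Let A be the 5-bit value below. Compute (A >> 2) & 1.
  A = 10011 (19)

Bit 2 is the 3rd from the right.
  10011
    ^
That bit is 0.

Answer: 0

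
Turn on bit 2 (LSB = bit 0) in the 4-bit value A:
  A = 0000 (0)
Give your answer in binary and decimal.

Mask = 1 << 2 = 0100
Bit 2 of A is 0, so OR-ing with the mask flips it to 1.
  0000
| 0100
------
  0100

Answer: 0100 (4)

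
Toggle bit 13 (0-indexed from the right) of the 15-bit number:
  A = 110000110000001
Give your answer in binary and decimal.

Mask = 1 << 13 = 010000000000000
Bit 13 of A is 1; XOR with the mask flips it to 0.
  110000110000001
^ 010000000000000
-----------------
  100000110000001

Answer: 100000110000001 (16769)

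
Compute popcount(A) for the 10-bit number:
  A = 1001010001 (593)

1001010001
1-bits at positions (from bit 0 = LSB): 0, 4, 6, 9
Count = 4

Answer: 4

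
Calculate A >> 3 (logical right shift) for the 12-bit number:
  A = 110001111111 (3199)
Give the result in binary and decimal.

Logical shift right by 3: drop the bottom 3 bit(s), prepend 3 zero(s) on the left.
  110001111111  ->  keep [110001111], discard [111], prepend 000
= 000110001111

Answer: 000110001111 (399)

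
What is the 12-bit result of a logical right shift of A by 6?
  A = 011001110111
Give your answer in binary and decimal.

Logical shift right by 6: drop the bottom 6 bit(s), prepend 6 zero(s) on the left.
  011001110111  ->  keep [011001], discard [110111], prepend 000000
= 000000011001

Answer: 000000011001 (25)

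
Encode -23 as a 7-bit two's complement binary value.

1. Binary of +23:  0010111
2. Invert bits:     1101000
3. Add 1:           1101001

Answer: 1101001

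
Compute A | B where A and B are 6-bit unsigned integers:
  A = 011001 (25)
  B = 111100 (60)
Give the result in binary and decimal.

Apply | to each column (1 where either bit is 1):
  011001
| 111100
--------
  111101

Answer: 111101 (61)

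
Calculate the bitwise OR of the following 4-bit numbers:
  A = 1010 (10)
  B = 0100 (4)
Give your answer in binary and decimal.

Apply | to each column (1 where either bit is 1):
  1010
| 0100
------
  1110

Answer: 1110 (14)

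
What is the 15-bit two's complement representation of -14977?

1. Binary of +14977:  011101010000001
2. Invert bits:     100010101111110
3. Add 1:           100010101111111

Answer: 100010101111111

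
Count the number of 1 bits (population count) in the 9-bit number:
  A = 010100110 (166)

010100110
1-bits at positions (from bit 0 = LSB): 1, 2, 5, 7
Count = 4

Answer: 4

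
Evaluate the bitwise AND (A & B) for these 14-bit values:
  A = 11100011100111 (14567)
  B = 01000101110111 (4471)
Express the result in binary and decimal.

Apply & to each column (1 only where both bits are 1):
  11100011100111
& 01000101110111
----------------
  01000001100111

Answer: 01000001100111 (4199)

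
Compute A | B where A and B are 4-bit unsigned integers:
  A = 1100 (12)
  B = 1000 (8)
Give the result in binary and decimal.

Apply | to each column (1 where either bit is 1):
  1100
| 1000
------
  1100

Answer: 1100 (12)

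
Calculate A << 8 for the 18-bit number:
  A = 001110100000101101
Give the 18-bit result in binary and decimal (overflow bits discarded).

Shift left by 8: drop the top 8 bit(s), append 8 zero(s) on the right.
  001110100000101101  ->  discard [00111010], keep [0000101101], append 00000000
= 000010110100000000

Answer: 000010110100000000 (11520)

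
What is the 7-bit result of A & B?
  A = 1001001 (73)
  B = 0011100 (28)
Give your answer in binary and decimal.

Apply & to each column (1 only where both bits are 1):
  1001001
& 0011100
---------
  0001000

Answer: 0001000 (8)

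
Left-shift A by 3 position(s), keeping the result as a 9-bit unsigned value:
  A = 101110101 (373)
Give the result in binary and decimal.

Shift left by 3: drop the top 3 bit(s), append 3 zero(s) on the right.
  101110101  ->  discard [101], keep [110101], append 000
= 110101000

Answer: 110101000 (424)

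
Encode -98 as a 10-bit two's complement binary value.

1. Binary of +98:  0001100010
2. Invert bits:     1110011101
3. Add 1:           1110011110

Answer: 1110011110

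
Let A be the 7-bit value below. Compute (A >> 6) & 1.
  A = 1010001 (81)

Bit 6 is the 7th from the right.
  1010001
  ^
That bit is 1.

Answer: 1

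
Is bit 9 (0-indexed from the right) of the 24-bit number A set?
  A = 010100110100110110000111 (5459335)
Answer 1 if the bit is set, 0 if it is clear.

Bit 9 is the 10th from the right.
  010100110100110110000111
                ^
That bit is 0.

Answer: 0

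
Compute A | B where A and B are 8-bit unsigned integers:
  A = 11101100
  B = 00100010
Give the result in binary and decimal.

Apply | to each column (1 where either bit is 1):
  11101100
| 00100010
----------
  11101110

Answer: 11101110 (238)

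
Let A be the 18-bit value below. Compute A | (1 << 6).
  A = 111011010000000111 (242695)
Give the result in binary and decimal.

Mask = 1 << 6 = 000000000001000000
Bit 6 of A is 0, so OR-ing with the mask flips it to 1.
  111011010000000111
| 000000000001000000
--------------------
  111011010001000111

Answer: 111011010001000111 (242759)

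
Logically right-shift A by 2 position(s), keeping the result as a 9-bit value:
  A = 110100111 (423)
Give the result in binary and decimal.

Logical shift right by 2: drop the bottom 2 bit(s), prepend 2 zero(s) on the left.
  110100111  ->  keep [1101001], discard [11], prepend 00
= 001101001

Answer: 001101001 (105)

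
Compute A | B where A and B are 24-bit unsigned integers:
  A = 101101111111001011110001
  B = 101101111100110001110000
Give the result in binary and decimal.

Apply | to each column (1 where either bit is 1):
  101101111111001011110001
| 101101111100110001110000
--------------------------
  101101111111111011110001

Answer: 101101111111111011110001 (12058353)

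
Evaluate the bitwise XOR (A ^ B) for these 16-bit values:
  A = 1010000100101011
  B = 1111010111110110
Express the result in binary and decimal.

Apply ^ to each column (1 where bits differ):
  1010000100101011
^ 1111010111110110
------------------
  0101010011011101

Answer: 0101010011011101 (21725)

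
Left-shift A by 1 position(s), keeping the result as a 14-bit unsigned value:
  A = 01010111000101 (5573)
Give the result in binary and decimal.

Shift left by 1: drop the top 1 bit(s), append 1 zero(s) on the right.
  01010111000101  ->  discard [0], keep [1010111000101], append 0
= 10101110001010

Answer: 10101110001010 (11146)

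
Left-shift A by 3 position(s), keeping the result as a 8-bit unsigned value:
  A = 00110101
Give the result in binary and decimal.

Shift left by 3: drop the top 3 bit(s), append 3 zero(s) on the right.
  00110101  ->  discard [001], keep [10101], append 000
= 10101000

Answer: 10101000 (168)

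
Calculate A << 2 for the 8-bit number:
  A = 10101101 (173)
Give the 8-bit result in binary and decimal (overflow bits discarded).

Shift left by 2: drop the top 2 bit(s), append 2 zero(s) on the right.
  10101101  ->  discard [10], keep [101101], append 00
= 10110100

Answer: 10110100 (180)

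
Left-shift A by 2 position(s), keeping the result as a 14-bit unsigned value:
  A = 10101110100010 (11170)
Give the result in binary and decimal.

Shift left by 2: drop the top 2 bit(s), append 2 zero(s) on the right.
  10101110100010  ->  discard [10], keep [101110100010], append 00
= 10111010001000

Answer: 10111010001000 (11912)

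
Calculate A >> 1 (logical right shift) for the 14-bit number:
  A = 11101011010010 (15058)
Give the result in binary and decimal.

Logical shift right by 1: drop the bottom 1 bit(s), prepend 1 zero(s) on the left.
  11101011010010  ->  keep [1110101101001], discard [0], prepend 0
= 01110101101001

Answer: 01110101101001 (7529)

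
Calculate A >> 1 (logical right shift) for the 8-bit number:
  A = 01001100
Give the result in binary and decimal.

Logical shift right by 1: drop the bottom 1 bit(s), prepend 1 zero(s) on the left.
  01001100  ->  keep [0100110], discard [0], prepend 0
= 00100110

Answer: 00100110 (38)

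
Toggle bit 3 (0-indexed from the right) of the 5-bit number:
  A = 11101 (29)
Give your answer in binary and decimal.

Mask = 1 << 3 = 01000
Bit 3 of A is 1; XOR with the mask flips it to 0.
  11101
^ 01000
-------
  10101

Answer: 10101 (21)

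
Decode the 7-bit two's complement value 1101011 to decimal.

MSB is 1, so the value is negative. Find the magnitude:
1. Invert bits:  0010100
2. Add 1:        0010101  = 21
3. Apply sign:   -21

Answer: -21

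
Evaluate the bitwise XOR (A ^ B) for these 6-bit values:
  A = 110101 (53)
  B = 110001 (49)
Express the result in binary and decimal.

Apply ^ to each column (1 where bits differ):
  110101
^ 110001
--------
  000100

Answer: 000100 (4)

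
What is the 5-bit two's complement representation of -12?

1. Binary of +12:  01100
2. Invert bits:     10011
3. Add 1:           10100

Answer: 10100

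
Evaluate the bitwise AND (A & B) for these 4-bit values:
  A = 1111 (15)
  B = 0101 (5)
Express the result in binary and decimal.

Apply & to each column (1 only where both bits are 1):
  1111
& 0101
------
  0101

Answer: 0101 (5)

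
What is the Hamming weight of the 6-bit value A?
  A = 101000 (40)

101000
1-bits at positions (from bit 0 = LSB): 3, 5
Count = 2

Answer: 2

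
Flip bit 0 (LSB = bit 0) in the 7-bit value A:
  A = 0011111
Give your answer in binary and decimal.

Mask = 1 << 0 = 0000001
Bit 0 of A is 1; XOR with the mask flips it to 0.
  0011111
^ 0000001
---------
  0011110

Answer: 0011110 (30)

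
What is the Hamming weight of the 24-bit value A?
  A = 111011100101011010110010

111011100101011010110010
1-bits at positions (from bit 0 = LSB): 1, 4, 5, 7, 9, 10, 12, 14, 17, 18, 19, 21, 22, 23
Count = 14

Answer: 14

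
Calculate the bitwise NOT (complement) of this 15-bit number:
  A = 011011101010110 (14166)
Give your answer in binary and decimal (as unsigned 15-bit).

Flip each bit (0->1, 1->0):
  011011101010110
  100100010101001

Answer: 100100010101001 (18601)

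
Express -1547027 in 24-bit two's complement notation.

1. Binary of +1547027:  000101111001101100010011
2. Invert bits:     111010000110010011101100
3. Add 1:           111010000110010011101101

Answer: 111010000110010011101101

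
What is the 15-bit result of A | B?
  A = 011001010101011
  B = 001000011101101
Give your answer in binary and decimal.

Apply | to each column (1 where either bit is 1):
  011001010101011
| 001000011101101
-----------------
  011001011101111

Answer: 011001011101111 (13039)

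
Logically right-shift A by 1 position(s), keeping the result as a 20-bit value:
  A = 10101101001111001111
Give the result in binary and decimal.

Logical shift right by 1: drop the bottom 1 bit(s), prepend 1 zero(s) on the left.
  10101101001111001111  ->  keep [1010110100111100111], discard [1], prepend 0
= 01010110100111100111

Answer: 01010110100111100111 (354791)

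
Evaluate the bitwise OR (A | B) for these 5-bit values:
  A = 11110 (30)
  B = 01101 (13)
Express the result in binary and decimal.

Apply | to each column (1 where either bit is 1):
  11110
| 01101
-------
  11111

Answer: 11111 (31)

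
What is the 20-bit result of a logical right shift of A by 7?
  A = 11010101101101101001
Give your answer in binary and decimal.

Logical shift right by 7: drop the bottom 7 bit(s), prepend 7 zero(s) on the left.
  11010101101101101001  ->  keep [1101010110110], discard [1101001], prepend 0000000
= 00000001101010110110

Answer: 00000001101010110110 (6838)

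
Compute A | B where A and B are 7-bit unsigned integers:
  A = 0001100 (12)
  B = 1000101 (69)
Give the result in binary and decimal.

Apply | to each column (1 where either bit is 1):
  0001100
| 1000101
---------
  1001101

Answer: 1001101 (77)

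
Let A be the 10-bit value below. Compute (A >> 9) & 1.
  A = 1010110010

Bit 9 is the 10th from the right.
  1010110010
  ^
That bit is 1.

Answer: 1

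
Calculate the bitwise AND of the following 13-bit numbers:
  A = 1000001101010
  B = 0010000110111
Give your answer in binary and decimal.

Apply & to each column (1 only where both bits are 1):
  1000001101010
& 0010000110111
---------------
  0000000100010

Answer: 0000000100010 (34)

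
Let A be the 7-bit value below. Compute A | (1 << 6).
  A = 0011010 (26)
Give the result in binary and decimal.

Mask = 1 << 6 = 1000000
Bit 6 of A is 0, so OR-ing with the mask flips it to 1.
  0011010
| 1000000
---------
  1011010

Answer: 1011010 (90)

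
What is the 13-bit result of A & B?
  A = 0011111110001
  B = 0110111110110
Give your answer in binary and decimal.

Apply & to each column (1 only where both bits are 1):
  0011111110001
& 0110111110110
---------------
  0010111110000

Answer: 0010111110000 (1520)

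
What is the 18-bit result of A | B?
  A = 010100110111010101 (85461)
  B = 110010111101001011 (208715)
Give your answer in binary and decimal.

Apply | to each column (1 where either bit is 1):
  010100110111010101
| 110010111101001011
--------------------
  110110111111011111

Answer: 110110111111011111 (225247)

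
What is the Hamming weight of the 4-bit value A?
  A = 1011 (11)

1011
1-bits at positions (from bit 0 = LSB): 0, 1, 3
Count = 3

Answer: 3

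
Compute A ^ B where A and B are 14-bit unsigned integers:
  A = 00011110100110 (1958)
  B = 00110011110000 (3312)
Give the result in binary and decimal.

Apply ^ to each column (1 where bits differ):
  00011110100110
^ 00110011110000
----------------
  00101101010110

Answer: 00101101010110 (2902)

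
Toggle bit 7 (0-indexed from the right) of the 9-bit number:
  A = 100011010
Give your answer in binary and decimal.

Mask = 1 << 7 = 010000000
Bit 7 of A is 0; XOR with the mask flips it to 1.
  100011010
^ 010000000
-----------
  110011010

Answer: 110011010 (410)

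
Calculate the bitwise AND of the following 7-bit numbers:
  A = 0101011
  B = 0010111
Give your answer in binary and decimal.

Apply & to each column (1 only where both bits are 1):
  0101011
& 0010111
---------
  0000011

Answer: 0000011 (3)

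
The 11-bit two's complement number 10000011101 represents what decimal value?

MSB is 1, so the value is negative. Find the magnitude:
1. Invert bits:  01111100010
2. Add 1:        01111100011  = 995
3. Apply sign:   -995

Answer: -995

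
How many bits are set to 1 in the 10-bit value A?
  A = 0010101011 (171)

0010101011
1-bits at positions (from bit 0 = LSB): 0, 1, 3, 5, 7
Count = 5

Answer: 5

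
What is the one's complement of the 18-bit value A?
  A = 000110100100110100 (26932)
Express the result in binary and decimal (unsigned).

Flip each bit (0->1, 1->0):
  000110100100110100
  111001011011001011

Answer: 111001011011001011 (235211)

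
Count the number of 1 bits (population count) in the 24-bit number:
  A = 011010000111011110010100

011010000111011110010100
1-bits at positions (from bit 0 = LSB): 2, 4, 7, 8, 9, 10, 12, 13, 14, 19, 21, 22
Count = 12

Answer: 12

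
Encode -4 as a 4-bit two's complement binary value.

1. Binary of +4:  0100
2. Invert bits:     1011
3. Add 1:           1100

Answer: 1100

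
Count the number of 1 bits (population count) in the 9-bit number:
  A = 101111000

101111000
1-bits at positions (from bit 0 = LSB): 3, 4, 5, 6, 8
Count = 5

Answer: 5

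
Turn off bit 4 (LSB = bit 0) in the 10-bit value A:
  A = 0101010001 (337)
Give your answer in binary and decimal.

Mask = ~(1 << 4) = 1111101111
Bit 4 of A is 1, so AND-ing with the mask clears it to 0.
  0101010001
& 1111101111
------------
  0101000001

Answer: 0101000001 (321)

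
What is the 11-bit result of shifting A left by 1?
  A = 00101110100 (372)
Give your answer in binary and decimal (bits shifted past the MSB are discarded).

Shift left by 1: drop the top 1 bit(s), append 1 zero(s) on the right.
  00101110100  ->  discard [0], keep [0101110100], append 0
= 01011101000

Answer: 01011101000 (744)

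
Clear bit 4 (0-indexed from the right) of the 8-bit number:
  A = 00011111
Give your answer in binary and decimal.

Mask = ~(1 << 4) = 11101111
Bit 4 of A is 1, so AND-ing with the mask clears it to 0.
  00011111
& 11101111
----------
  00001111

Answer: 00001111 (15)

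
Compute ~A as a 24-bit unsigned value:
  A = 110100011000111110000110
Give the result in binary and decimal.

Flip each bit (0->1, 1->0):
  110100011000111110000110
  001011100111000001111001

Answer: 001011100111000001111001 (3043449)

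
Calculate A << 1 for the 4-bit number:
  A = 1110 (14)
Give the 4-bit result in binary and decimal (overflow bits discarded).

Shift left by 1: drop the top 1 bit(s), append 1 zero(s) on the right.
  1110  ->  discard [1], keep [110], append 0
= 1100

Answer: 1100 (12)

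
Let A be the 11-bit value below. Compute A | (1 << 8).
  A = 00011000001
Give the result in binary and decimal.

Mask = 1 << 8 = 00100000000
Bit 8 of A is 0, so OR-ing with the mask flips it to 1.
  00011000001
| 00100000000
-------------
  00111000001

Answer: 00111000001 (449)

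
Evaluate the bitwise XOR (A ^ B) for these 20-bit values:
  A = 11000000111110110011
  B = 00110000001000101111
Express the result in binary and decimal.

Apply ^ to each column (1 where bits differ):
  11000000111110110011
^ 00110000001000101111
----------------------
  11110000110110011100

Answer: 11110000110110011100 (986524)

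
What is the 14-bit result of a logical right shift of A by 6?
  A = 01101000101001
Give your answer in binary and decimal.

Logical shift right by 6: drop the bottom 6 bit(s), prepend 6 zero(s) on the left.
  01101000101001  ->  keep [01101000], discard [101001], prepend 000000
= 00000001101000

Answer: 00000001101000 (104)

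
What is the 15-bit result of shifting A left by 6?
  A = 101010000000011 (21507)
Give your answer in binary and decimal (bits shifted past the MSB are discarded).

Shift left by 6: drop the top 6 bit(s), append 6 zero(s) on the right.
  101010000000011  ->  discard [101010], keep [000000011], append 000000
= 000000011000000

Answer: 000000011000000 (192)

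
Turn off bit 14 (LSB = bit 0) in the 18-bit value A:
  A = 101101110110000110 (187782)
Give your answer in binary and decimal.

Mask = ~(1 << 14) = 111011111111111111
Bit 14 of A is 1, so AND-ing with the mask clears it to 0.
  101101110110000110
& 111011111111111111
--------------------
  101001110110000110

Answer: 101001110110000110 (171398)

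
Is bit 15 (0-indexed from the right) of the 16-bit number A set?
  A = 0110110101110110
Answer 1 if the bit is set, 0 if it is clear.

Bit 15 is the 16th from the right.
  0110110101110110
  ^
That bit is 0.

Answer: 0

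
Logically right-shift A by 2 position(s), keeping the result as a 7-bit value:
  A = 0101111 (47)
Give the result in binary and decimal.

Logical shift right by 2: drop the bottom 2 bit(s), prepend 2 zero(s) on the left.
  0101111  ->  keep [01011], discard [11], prepend 00
= 0001011

Answer: 0001011 (11)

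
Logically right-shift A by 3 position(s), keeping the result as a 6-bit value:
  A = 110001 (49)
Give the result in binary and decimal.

Logical shift right by 3: drop the bottom 3 bit(s), prepend 3 zero(s) on the left.
  110001  ->  keep [110], discard [001], prepend 000
= 000110

Answer: 000110 (6)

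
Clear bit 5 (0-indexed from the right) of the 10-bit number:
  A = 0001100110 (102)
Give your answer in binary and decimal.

Mask = ~(1 << 5) = 1111011111
Bit 5 of A is 1, so AND-ing with the mask clears it to 0.
  0001100110
& 1111011111
------------
  0001000110

Answer: 0001000110 (70)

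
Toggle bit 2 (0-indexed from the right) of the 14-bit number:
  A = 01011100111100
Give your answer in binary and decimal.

Mask = 1 << 2 = 00000000000100
Bit 2 of A is 1; XOR with the mask flips it to 0.
  01011100111100
^ 00000000000100
----------------
  01011100111000

Answer: 01011100111000 (5944)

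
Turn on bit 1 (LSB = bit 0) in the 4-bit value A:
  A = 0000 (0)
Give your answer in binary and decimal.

Mask = 1 << 1 = 0010
Bit 1 of A is 0, so OR-ing with the mask flips it to 1.
  0000
| 0010
------
  0010

Answer: 0010 (2)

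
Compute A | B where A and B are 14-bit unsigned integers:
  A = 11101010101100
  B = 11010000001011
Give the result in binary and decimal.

Apply | to each column (1 where either bit is 1):
  11101010101100
| 11010000001011
----------------
  11111010101111

Answer: 11111010101111 (16047)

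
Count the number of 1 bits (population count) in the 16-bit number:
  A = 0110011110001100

0110011110001100
1-bits at positions (from bit 0 = LSB): 2, 3, 7, 8, 9, 10, 13, 14
Count = 8

Answer: 8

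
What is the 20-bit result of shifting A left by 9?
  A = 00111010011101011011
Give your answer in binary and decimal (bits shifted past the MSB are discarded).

Shift left by 9: drop the top 9 bit(s), append 9 zero(s) on the right.
  00111010011101011011  ->  discard [001110100], keep [11101011011], append 000000000
= 11101011011000000000

Answer: 11101011011000000000 (964096)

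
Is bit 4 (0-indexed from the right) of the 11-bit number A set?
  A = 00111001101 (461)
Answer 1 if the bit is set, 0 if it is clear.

Bit 4 is the 5th from the right.
  00111001101
        ^
That bit is 0.

Answer: 0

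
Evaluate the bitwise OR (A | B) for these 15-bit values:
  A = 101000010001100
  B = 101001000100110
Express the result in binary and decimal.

Apply | to each column (1 where either bit is 1):
  101000010001100
| 101001000100110
-----------------
  101001010101110

Answer: 101001010101110 (21166)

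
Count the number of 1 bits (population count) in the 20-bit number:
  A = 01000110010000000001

01000110010000000001
1-bits at positions (from bit 0 = LSB): 0, 10, 13, 14, 18
Count = 5

Answer: 5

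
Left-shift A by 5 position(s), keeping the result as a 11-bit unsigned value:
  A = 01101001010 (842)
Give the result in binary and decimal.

Shift left by 5: drop the top 5 bit(s), append 5 zero(s) on the right.
  01101001010  ->  discard [01101], keep [001010], append 00000
= 00101000000

Answer: 00101000000 (320)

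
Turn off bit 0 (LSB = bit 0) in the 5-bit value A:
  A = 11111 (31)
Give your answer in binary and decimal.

Mask = ~(1 << 0) = 11110
Bit 0 of A is 1, so AND-ing with the mask clears it to 0.
  11111
& 11110
-------
  11110

Answer: 11110 (30)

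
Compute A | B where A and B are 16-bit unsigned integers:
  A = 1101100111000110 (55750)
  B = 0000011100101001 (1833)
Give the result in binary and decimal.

Apply | to each column (1 where either bit is 1):
  1101100111000110
| 0000011100101001
------------------
  1101111111101111

Answer: 1101111111101111 (57327)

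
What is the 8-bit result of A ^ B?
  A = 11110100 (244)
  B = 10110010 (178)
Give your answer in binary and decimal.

Apply ^ to each column (1 where bits differ):
  11110100
^ 10110010
----------
  01000110

Answer: 01000110 (70)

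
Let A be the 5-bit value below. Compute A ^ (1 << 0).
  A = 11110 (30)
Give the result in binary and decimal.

Mask = 1 << 0 = 00001
Bit 0 of A is 0; XOR with the mask flips it to 1.
  11110
^ 00001
-------
  11111

Answer: 11111 (31)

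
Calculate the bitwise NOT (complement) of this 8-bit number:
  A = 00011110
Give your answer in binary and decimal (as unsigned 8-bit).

Flip each bit (0->1, 1->0):
  00011110
  11100001

Answer: 11100001 (225)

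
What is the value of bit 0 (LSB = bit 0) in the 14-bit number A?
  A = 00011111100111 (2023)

Bit 0 is the 1st from the right.
  00011111100111
               ^
That bit is 1.

Answer: 1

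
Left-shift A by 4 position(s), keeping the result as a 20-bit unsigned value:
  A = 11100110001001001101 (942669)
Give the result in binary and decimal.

Shift left by 4: drop the top 4 bit(s), append 4 zero(s) on the right.
  11100110001001001101  ->  discard [1110], keep [0110001001001101], append 0000
= 01100010010011010000

Answer: 01100010010011010000 (402640)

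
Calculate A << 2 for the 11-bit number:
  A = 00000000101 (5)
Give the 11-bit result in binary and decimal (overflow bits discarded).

Shift left by 2: drop the top 2 bit(s), append 2 zero(s) on the right.
  00000000101  ->  discard [00], keep [000000101], append 00
= 00000010100

Answer: 00000010100 (20)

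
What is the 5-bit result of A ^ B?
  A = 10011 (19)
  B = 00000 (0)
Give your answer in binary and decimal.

Apply ^ to each column (1 where bits differ):
  10011
^ 00000
-------
  10011

Answer: 10011 (19)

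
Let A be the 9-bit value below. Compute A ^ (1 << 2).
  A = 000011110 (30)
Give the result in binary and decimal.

Mask = 1 << 2 = 000000100
Bit 2 of A is 1; XOR with the mask flips it to 0.
  000011110
^ 000000100
-----------
  000011010

Answer: 000011010 (26)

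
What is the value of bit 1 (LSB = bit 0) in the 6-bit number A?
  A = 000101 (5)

Bit 1 is the 2nd from the right.
  000101
      ^
That bit is 0.

Answer: 0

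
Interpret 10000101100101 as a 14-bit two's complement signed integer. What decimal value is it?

MSB is 1, so the value is negative. Find the magnitude:
1. Invert bits:  01111010011010
2. Add 1:        01111010011011  = 7835
3. Apply sign:   -7835

Answer: -7835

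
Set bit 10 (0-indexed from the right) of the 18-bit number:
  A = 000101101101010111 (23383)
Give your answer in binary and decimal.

Mask = 1 << 10 = 000000010000000000
Bit 10 of A is 0, so OR-ing with the mask flips it to 1.
  000101101101010111
| 000000010000000000
--------------------
  000101111101010111

Answer: 000101111101010111 (24407)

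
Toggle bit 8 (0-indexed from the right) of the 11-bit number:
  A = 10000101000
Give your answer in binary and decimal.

Mask = 1 << 8 = 00100000000
Bit 8 of A is 0; XOR with the mask flips it to 1.
  10000101000
^ 00100000000
-------------
  10100101000

Answer: 10100101000 (1320)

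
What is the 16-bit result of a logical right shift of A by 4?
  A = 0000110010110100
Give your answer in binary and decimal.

Logical shift right by 4: drop the bottom 4 bit(s), prepend 4 zero(s) on the left.
  0000110010110100  ->  keep [000011001011], discard [0100], prepend 0000
= 0000000011001011

Answer: 0000000011001011 (203)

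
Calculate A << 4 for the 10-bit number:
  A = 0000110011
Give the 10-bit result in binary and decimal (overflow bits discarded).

Shift left by 4: drop the top 4 bit(s), append 4 zero(s) on the right.
  0000110011  ->  discard [0000], keep [110011], append 0000
= 1100110000

Answer: 1100110000 (816)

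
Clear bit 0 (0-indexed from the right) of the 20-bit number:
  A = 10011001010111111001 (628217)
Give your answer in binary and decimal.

Mask = ~(1 << 0) = 11111111111111111110
Bit 0 of A is 1, so AND-ing with the mask clears it to 0.
  10011001010111111001
& 11111111111111111110
----------------------
  10011001010111111000

Answer: 10011001010111111000 (628216)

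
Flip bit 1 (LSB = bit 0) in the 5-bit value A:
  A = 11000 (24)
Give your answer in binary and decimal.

Mask = 1 << 1 = 00010
Bit 1 of A is 0; XOR with the mask flips it to 1.
  11000
^ 00010
-------
  11010

Answer: 11010 (26)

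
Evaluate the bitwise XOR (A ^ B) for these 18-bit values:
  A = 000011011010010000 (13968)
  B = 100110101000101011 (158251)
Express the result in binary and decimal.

Apply ^ to each column (1 where bits differ):
  000011011010010000
^ 100110101000101011
--------------------
  100101110010111011

Answer: 100101110010111011 (154811)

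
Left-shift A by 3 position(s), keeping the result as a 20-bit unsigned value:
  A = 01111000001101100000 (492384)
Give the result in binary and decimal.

Shift left by 3: drop the top 3 bit(s), append 3 zero(s) on the right.
  01111000001101100000  ->  discard [011], keep [11000001101100000], append 000
= 11000001101100000000

Answer: 11000001101100000000 (793344)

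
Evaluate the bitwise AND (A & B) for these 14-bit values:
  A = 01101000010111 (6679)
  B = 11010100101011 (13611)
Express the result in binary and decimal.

Apply & to each column (1 only where both bits are 1):
  01101000010111
& 11010100101011
----------------
  01000000000011

Answer: 01000000000011 (4099)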